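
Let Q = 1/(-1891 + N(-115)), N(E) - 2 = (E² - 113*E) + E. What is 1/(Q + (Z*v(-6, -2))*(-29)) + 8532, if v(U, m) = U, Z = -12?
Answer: 431403551508/50563007 ≈ 8532.0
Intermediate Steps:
N(E) = 2 + E² - 112*E (N(E) = 2 + ((E² - 113*E) + E) = 2 + (E² - 112*E) = 2 + E² - 112*E)
Q = 1/24216 (Q = 1/(-1891 + (2 + (-115)² - 112*(-115))) = 1/(-1891 + (2 + 13225 + 12880)) = 1/(-1891 + 26107) = 1/24216 ≈ 4.1295e-5)
1/(Q + (Z*v(-6, -2))*(-29)) + 8532 = 1/(1/24216 - 12*(-6)*(-29)) + 8532 = 1/(1/24216 + 72*(-29)) + 8532 = 1/(1/24216 - 2088) + 8532 = 1/(-50563007/24216) + 8532 = -24216/50563007 + 8532 = 431403551508/50563007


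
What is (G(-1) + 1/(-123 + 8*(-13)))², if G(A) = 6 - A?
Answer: 2521744/51529 ≈ 48.938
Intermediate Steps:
(G(-1) + 1/(-123 + 8*(-13)))² = ((6 - 1*(-1)) + 1/(-123 + 8*(-13)))² = ((6 + 1) + 1/(-123 - 104))² = (7 + 1/(-227))² = (7 - 1/227)² = (1588/227)² = 2521744/51529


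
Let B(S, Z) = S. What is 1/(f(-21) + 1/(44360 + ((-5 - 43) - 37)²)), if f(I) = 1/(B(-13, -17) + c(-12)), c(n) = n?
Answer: -257925/10312 ≈ -25.012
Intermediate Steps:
f(I) = -1/25 (f(I) = 1/(-13 - 12) = 1/(-25) = -1/25)
1/(f(-21) + 1/(44360 + ((-5 - 43) - 37)²)) = 1/(-1/25 + 1/(44360 + ((-5 - 43) - 37)²)) = 1/(-1/25 + 1/(44360 + (-48 - 37)²)) = 1/(-1/25 + 1/(44360 + (-85)²)) = 1/(-1/25 + 1/(44360 + 7225)) = 1/(-1/25 + 1/51585) = 1/(-10312/257925) = -257925/10312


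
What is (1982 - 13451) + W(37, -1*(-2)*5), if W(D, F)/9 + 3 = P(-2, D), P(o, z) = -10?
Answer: -11586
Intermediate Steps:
W(D, F) = -117 (W(D, F) = -27 + 9*(-10) = -27 - 90 = -117)
(1982 - 13451) + W(37, -1*(-2)*5) = (1982 - 13451) - 117 = -11469 - 117 = -11586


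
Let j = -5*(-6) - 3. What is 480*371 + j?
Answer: 178107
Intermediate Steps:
j = 27 (j = 30 - 3 = 27)
480*371 + j = 480*371 + 27 = 178080 + 27 = 178107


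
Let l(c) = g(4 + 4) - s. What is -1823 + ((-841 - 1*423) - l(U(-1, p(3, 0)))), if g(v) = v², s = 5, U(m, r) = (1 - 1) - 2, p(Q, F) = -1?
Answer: -3146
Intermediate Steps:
U(m, r) = -2 (U(m, r) = 0 - 2 = -2)
l(c) = 59 (l(c) = (4 + 4)² - 1*5 = 8² - 5 = 64 - 5 = 59)
-1823 + ((-841 - 1*423) - l(U(-1, p(3, 0)))) = -1823 + ((-841 - 1*423) - 1*59) = -1823 + ((-841 - 423) - 59) = -1823 + (-1264 - 59) = -1823 - 1323 = -3146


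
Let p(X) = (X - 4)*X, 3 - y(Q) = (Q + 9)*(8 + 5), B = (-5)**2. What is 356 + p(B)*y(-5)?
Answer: -25369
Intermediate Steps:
B = 25
y(Q) = -114 - 13*Q (y(Q) = 3 - (Q + 9)*(8 + 5) = 3 - (9 + Q)*13 = 3 - (117 + 13*Q) = 3 + (-117 - 13*Q) = -114 - 13*Q)
p(X) = X*(-4 + X) (p(X) = (-4 + X)*X = X*(-4 + X))
356 + p(B)*y(-5) = 356 + (25*(-4 + 25))*(-114 - 13*(-5)) = 356 + (25*21)*(-114 + 65) = 356 + 525*(-49) = 356 - 25725 = -25369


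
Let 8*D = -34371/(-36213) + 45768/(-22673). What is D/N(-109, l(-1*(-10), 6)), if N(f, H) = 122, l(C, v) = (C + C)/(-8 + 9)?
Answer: -292700967/267117324208 ≈ -0.0010958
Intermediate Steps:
l(C, v) = 2*C (l(C, v) = (2*C)/1 = (2*C)*1 = 2*C)
D = -292700967/2189486264 (D = (-34371/(-36213) + 45768/(-22673))/8 = (-34371*(-1/36213) + 45768*(-1/22673))/8 = (11457/12071 - 45768/22673)/8 = (⅛)*(-292700967/273685783) = -292700967/2189486264 ≈ -0.13368)
D/N(-109, l(-1*(-10), 6)) = -292700967/2189486264/122 = -292700967/2189486264*1/122 = -292700967/267117324208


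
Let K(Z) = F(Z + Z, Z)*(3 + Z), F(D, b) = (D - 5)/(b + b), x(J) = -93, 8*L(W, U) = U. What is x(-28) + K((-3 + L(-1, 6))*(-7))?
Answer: -6487/84 ≈ -77.226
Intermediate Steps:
L(W, U) = U/8
F(D, b) = (-5 + D)/(2*b) (F(D, b) = (-5 + D)/((2*b)) = (-5 + D)*(1/(2*b)) = (-5 + D)/(2*b))
K(Z) = (-5 + 2*Z)*(3 + Z)/(2*Z) (K(Z) = ((-5 + (Z + Z))/(2*Z))*(3 + Z) = ((-5 + 2*Z)/(2*Z))*(3 + Z) = (-5 + 2*Z)*(3 + Z)/(2*Z))
x(-28) + K((-3 + L(-1, 6))*(-7)) = -93 + (½ + (-3 + (⅛)*6)*(-7) - 15*(-1/(7*(-3 + (⅛)*6)))/2) = -93 + (½ + (-3 + ¾)*(-7) - 15*(-1/(7*(-3 + ¾)))/2) = -93 + (½ - 9/4*(-7) - 15/(2*((-9/4*(-7))))) = -93 + (½ + 63/4 - 15/(2*63/4)) = -93 + (½ + 63/4 - 15/2*4/63) = -93 + (½ + 63/4 - 10/21) = -93 + 1325/84 = -6487/84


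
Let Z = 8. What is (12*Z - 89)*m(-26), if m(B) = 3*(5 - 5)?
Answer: 0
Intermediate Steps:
m(B) = 0 (m(B) = 3*0 = 0)
(12*Z - 89)*m(-26) = (12*8 - 89)*0 = (96 - 89)*0 = 7*0 = 0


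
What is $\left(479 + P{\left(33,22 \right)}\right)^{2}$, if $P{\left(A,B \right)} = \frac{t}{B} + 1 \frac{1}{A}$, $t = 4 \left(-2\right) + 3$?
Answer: $\frac{998623201}{4356} \approx 2.2925 \cdot 10^{5}$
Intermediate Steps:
$t = -5$ ($t = -8 + 3 = -5$)
$P{\left(A,B \right)} = \frac{1}{A} - \frac{5}{B}$ ($P{\left(A,B \right)} = - \frac{5}{B} + 1 \frac{1}{A} = - \frac{5}{B} + \frac{1}{A} = \frac{1}{A} - \frac{5}{B}$)
$\left(479 + P{\left(33,22 \right)}\right)^{2} = \left(479 + \left(\frac{1}{33} - \frac{5}{22}\right)\right)^{2} = \left(479 - \frac{13}{66}\right)^{2} = \left(\frac{31601}{66}\right)^{2} = \frac{998623201}{4356}$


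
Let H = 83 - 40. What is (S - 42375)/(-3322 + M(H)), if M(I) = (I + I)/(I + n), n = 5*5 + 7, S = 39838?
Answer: 190275/249064 ≈ 0.76396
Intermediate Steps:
H = 43
n = 32 (n = 25 + 7 = 32)
M(I) = 2*I/(32 + I) (M(I) = (I + I)/(I + 32) = (2*I)/(32 + I) = 2*I/(32 + I))
(S - 42375)/(-3322 + M(H)) = (39838 - 42375)/(-3322 + 2*43/(32 + 43)) = -2537/(-3322 + 2*43/75) = -2537/(-3322 + 2*43*(1/75)) = -2537/(-3322 + 86/75) = -2537/(-249064/75) = -2537*(-75/249064) = 190275/249064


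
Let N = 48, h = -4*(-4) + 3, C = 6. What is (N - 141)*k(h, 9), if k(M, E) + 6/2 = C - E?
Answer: 558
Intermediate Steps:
h = 19 (h = 16 + 3 = 19)
k(M, E) = 3 - E (k(M, E) = -3 + (6 - E) = 3 - E)
(N - 141)*k(h, 9) = (48 - 141)*(3 - 1*9) = -93*(3 - 9) = -93*(-6) = 558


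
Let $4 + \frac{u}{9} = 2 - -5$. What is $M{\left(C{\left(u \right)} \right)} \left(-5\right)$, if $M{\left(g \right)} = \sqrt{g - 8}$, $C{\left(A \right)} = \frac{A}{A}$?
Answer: $- 5 i \sqrt{7} \approx - 13.229 i$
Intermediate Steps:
$u = 27$ ($u = -36 + 9 \left(2 - -5\right) = -36 + 9 \left(2 + 5\right) = -36 + 9 \cdot 7 = -36 + 63 = 27$)
$C{\left(A \right)} = 1$
$M{\left(g \right)} = \sqrt{-8 + g}$
$M{\left(C{\left(u \right)} \right)} \left(-5\right) = \sqrt{-8 + 1} \left(-5\right) = \sqrt{-7} \left(-5\right) = i \sqrt{7} \left(-5\right) = - 5 i \sqrt{7}$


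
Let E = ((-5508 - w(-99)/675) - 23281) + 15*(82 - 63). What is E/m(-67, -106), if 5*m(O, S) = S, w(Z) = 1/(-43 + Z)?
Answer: 2732108399/2032020 ≈ 1344.5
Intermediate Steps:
m(O, S) = S/5
E = -2732108399/95850 (E = ((-5508 - 1/((-43 - 99)*675)) - 23281) + 15*(82 - 63) = ((-5508 - 1/((-142)*675)) - 23281) + 15*19 = ((-5508 - (-1)/(142*675)) - 23281) + 285 = ((-5508 - 1*(-1/95850)) - 23281) + 285 = ((-5508 + 1/95850) - 23281) + 285 = (-527941799/95850 - 23281) + 285 = -2759425649/95850 + 285 = -2732108399/95850 ≈ -28504.)
E/m(-67, -106) = -2732108399/(95850*((⅕)*(-106))) = -2732108399/(95850*(-106/5)) = -2732108399/95850*(-5/106) = 2732108399/2032020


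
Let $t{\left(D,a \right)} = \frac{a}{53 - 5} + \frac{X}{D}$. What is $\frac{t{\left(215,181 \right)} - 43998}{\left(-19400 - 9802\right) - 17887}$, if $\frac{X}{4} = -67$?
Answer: $\frac{454033309}{485958480} \approx 0.93431$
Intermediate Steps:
$X = -268$ ($X = 4 \left(-67\right) = -268$)
$t{\left(D,a \right)} = - \frac{268}{D} + \frac{a}{48}$ ($t{\left(D,a \right)} = \frac{a}{53 - 5} - \frac{268}{D} = \frac{a}{48} - \frac{268}{D} = - \frac{268}{D} + \frac{a}{48}$)
$\frac{t{\left(215,181 \right)} - 43998}{\left(-19400 - 9802\right) - 17887} = \frac{\left(- \frac{268}{215} + \frac{1}{48} \cdot 181\right) - 43998}{\left(-19400 - 9802\right) - 17887} = \frac{\left(\left(-268\right) \frac{1}{215} + \frac{181}{48}\right) - 43998}{-29202 - 17887} = \frac{\left(- \frac{268}{215} + \frac{181}{48}\right) - 43998}{-47089} = \left(\frac{26051}{10320} - 43998\right) \left(- \frac{1}{47089}\right) = \left(- \frac{454033309}{10320}\right) \left(- \frac{1}{47089}\right) = \frac{454033309}{485958480}$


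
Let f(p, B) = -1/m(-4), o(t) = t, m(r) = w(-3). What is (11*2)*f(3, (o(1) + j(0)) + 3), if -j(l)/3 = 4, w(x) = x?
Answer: 22/3 ≈ 7.3333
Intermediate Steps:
m(r) = -3
j(l) = -12 (j(l) = -3*4 = -12)
f(p, B) = ⅓ (f(p, B) = -1/(-3) = -1*(-⅓) = ⅓)
(11*2)*f(3, (o(1) + j(0)) + 3) = (11*2)*(⅓) = 22*(⅓) = 22/3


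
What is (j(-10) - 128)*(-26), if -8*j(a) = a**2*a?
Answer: 78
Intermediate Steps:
j(a) = -a**3/8 (j(a) = -a**2*a/8 = -a**3/8)
(j(-10) - 128)*(-26) = (-1/8*(-10)**3 - 128)*(-26) = (-1/8*(-1000) - 128)*(-26) = (125 - 128)*(-26) = -3*(-26) = 78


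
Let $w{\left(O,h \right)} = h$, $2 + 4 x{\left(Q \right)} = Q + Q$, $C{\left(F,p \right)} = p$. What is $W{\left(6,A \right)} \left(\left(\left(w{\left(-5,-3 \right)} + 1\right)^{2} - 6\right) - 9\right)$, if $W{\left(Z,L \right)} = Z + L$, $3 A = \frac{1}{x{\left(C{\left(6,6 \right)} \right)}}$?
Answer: $- \frac{1012}{15} \approx -67.467$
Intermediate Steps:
$x{\left(Q \right)} = - \frac{1}{2} + \frac{Q}{2}$ ($x{\left(Q \right)} = - \frac{1}{2} + \frac{Q + Q}{4} = - \frac{1}{2} + \frac{2 Q}{4} = - \frac{1}{2} + \frac{Q}{2}$)
$A = \frac{2}{15}$ ($A = \frac{1}{3 \left(- \frac{1}{2} + \frac{1}{2} \cdot 6\right)} = \frac{1}{3 \left(- \frac{1}{2} + 3\right)} = \frac{1}{3 \cdot \frac{5}{2}} = \frac{1}{3} \cdot \frac{2}{5} = \frac{2}{15} \approx 0.13333$)
$W{\left(Z,L \right)} = L + Z$
$W{\left(6,A \right)} \left(\left(\left(w{\left(-5,-3 \right)} + 1\right)^{2} - 6\right) - 9\right) = \left(\frac{2}{15} + 6\right) \left(\left(\left(-3 + 1\right)^{2} - 6\right) - 9\right) = \frac{92 \left(\left(\left(-2\right)^{2} - 6\right) - 9\right)}{15} = \frac{92 \left(\left(4 - 6\right) - 9\right)}{15} = \frac{92 \left(-2 - 9\right)}{15} = \frac{92}{15} \left(-11\right) = - \frac{1012}{15}$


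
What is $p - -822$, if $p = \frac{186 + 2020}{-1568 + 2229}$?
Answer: $\frac{545548}{661} \approx 825.34$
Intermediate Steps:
$p = \frac{2206}{661} \approx 3.3374$
$p - -822 = \frac{2206}{661} - -822 = \frac{2206}{661} + 822 = \frac{545548}{661}$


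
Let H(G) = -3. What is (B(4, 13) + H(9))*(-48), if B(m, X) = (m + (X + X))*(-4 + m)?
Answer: 144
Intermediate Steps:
B(m, X) = (-4 + m)*(m + 2*X) (B(m, X) = (m + 2*X)*(-4 + m) = (-4 + m)*(m + 2*X))
(B(4, 13) + H(9))*(-48) = ((4² - 8*13 - 4*4 + 2*13*4) - 3)*(-48) = ((16 - 104 - 16 + 104) - 3)*(-48) = (0 - 3)*(-48) = -3*(-48) = 144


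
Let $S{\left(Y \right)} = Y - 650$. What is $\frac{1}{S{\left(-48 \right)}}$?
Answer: $- \frac{1}{698} \approx -0.0014327$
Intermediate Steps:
$S{\left(Y \right)} = -650 + Y$
$\frac{1}{S{\left(-48 \right)}} = \frac{1}{-650 - 48} = \frac{1}{-698} = - \frac{1}{698}$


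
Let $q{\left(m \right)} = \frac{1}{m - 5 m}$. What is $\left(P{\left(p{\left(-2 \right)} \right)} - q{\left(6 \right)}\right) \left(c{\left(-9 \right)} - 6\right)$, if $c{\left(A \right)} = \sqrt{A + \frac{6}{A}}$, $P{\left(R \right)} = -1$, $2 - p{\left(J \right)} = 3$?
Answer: $\frac{23}{4} - \frac{23 i \sqrt{87}}{72} \approx 5.75 - 2.9796 i$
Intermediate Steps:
$q{\left(m \right)} = - \frac{1}{4 m}$ ($q{\left(m \right)} = \frac{1}{\left(-4\right) m} = - \frac{1}{4 m}$)
$p{\left(J \right)} = -1$ ($p{\left(J \right)} = 2 - 3 = -1$)
$\left(P{\left(p{\left(-2 \right)} \right)} - q{\left(6 \right)}\right) \left(c{\left(-9 \right)} - 6\right) = \left(-1 - - \frac{1}{4 \cdot 6}\right) \left(\sqrt{-9 + \frac{6}{-9}} - 6\right) = \left(-1 - \left(- \frac{1}{4}\right) \frac{1}{6}\right) \left(\sqrt{-9 + 6 \left(- \frac{1}{9}\right)} - 6\right) = \left(-1 - - \frac{1}{24}\right) \left(\sqrt{-9 - \frac{2}{3}} - 6\right) = \left(-1 + \frac{1}{24}\right) \left(\sqrt{- \frac{29}{3}} - 6\right) = - \frac{23 \left(\frac{i \sqrt{87}}{3} - 6\right)}{24} = - \frac{23 \left(-6 + \frac{i \sqrt{87}}{3}\right)}{24} = \frac{23}{4} - \frac{23 i \sqrt{87}}{72}$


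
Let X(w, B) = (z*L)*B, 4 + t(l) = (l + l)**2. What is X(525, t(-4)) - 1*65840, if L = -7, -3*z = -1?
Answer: -65980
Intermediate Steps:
z = 1/3 (z = -1/3*(-1) = 1/3 ≈ 0.33333)
t(l) = -4 + 4*l**2 (t(l) = -4 + (l + l)**2 = -4 + (2*l)**2 = -4 + 4*l**2)
X(w, B) = -7*B/3 (X(w, B) = ((1/3)*(-7))*B = -7*B/3)
X(525, t(-4)) - 1*65840 = -7*(-4 + 4*(-4)**2)/3 - 1*65840 = -7*(-4 + 4*16)/3 - 65840 = -7*(-4 + 64)/3 - 65840 = -7/3*60 - 65840 = -140 - 65840 = -65980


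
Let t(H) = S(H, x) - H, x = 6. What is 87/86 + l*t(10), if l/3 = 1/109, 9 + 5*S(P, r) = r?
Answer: 33741/46870 ≈ 0.71988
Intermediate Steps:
S(P, r) = -9/5 + r/5
t(H) = -⅗ - H (t(H) = (-9/5 + (⅕)*6) - H = (-9/5 + 6/5) - H = -⅗ - H)
l = 3/109 ≈ 0.027523
87/86 + l*t(10) = 87/86 + 3*(-⅗ - 1*10)/109 = 87*(1/86) + 3*(-⅗ - 10)/109 = 87/86 + (3/109)*(-53/5) = 87/86 - 159/545 = 33741/46870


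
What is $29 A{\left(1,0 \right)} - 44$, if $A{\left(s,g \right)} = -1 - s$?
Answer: $-102$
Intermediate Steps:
$29 A{\left(1,0 \right)} - 44 = 29 \left(-1 - 1\right) - 44 = 29 \left(-2\right) - 44 = -58 - 44 = -102$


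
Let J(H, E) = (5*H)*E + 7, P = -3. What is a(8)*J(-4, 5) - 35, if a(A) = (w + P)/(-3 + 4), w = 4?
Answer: -128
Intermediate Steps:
a(A) = 1 (a(A) = (4 - 3)/(-3 + 4) = 1/1 = 1*1 = 1)
J(H, E) = 7 + 5*E*H (J(H, E) = 5*E*H + 7 = 7 + 5*E*H)
a(8)*J(-4, 5) - 35 = 1*(7 + 5*5*(-4)) - 35 = 1*(7 - 100) - 35 = 1*(-93) - 35 = -93 - 35 = -128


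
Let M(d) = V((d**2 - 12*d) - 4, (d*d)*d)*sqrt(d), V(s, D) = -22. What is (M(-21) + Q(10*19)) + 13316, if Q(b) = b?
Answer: 13506 - 22*I*sqrt(21) ≈ 13506.0 - 100.82*I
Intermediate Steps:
M(d) = -22*sqrt(d)
(M(-21) + Q(10*19)) + 13316 = (-22*I*sqrt(21) + 10*19) + 13316 = (-22*I*sqrt(21) + 190) + 13316 = (190 - 22*I*sqrt(21)) + 13316 = 13506 - 22*I*sqrt(21)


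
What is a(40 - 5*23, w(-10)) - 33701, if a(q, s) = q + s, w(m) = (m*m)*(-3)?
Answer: -34076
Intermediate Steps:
w(m) = -3*m² (w(m) = m²*(-3) = -3*m²)
a(40 - 5*23, w(-10)) - 33701 = ((40 - 5*23) - 3*(-10)²) - 33701 = ((40 - 1*115) - 3*100) - 33701 = ((40 - 115) - 300) - 33701 = (-75 - 300) - 33701 = -375 - 33701 = -34076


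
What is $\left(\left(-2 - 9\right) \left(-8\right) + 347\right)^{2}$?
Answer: $189225$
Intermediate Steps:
$\left(\left(-2 - 9\right) \left(-8\right) + 347\right)^{2} = \left(\left(-11\right) \left(-8\right) + 347\right)^{2} = \left(88 + 347\right)^{2} = 435^{2} = 189225$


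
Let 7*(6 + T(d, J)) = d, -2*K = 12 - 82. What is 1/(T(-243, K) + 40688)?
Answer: 7/284531 ≈ 2.4602e-5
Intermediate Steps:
K = 35 (K = -(12 - 82)/2 = -½*(-70) = 35)
T(d, J) = -6 + d/7
1/(T(-243, K) + 40688) = 1/((-6 + (⅐)*(-243)) + 40688) = 1/((-6 - 243/7) + 40688) = 1/(-285/7 + 40688) = 1/(284531/7) = 7/284531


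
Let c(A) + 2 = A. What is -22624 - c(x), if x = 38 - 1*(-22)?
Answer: -22682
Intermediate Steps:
x = 60 (x = 38 + 22 = 60)
c(A) = -2 + A
-22624 - c(x) = -22624 - (-2 + 60) = -22624 - 1*58 = -22624 - 58 = -22682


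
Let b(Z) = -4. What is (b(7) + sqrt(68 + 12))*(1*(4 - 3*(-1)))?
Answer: -28 + 28*sqrt(5) ≈ 34.610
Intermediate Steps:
(b(7) + sqrt(68 + 12))*(1*(4 - 3*(-1))) = (-4 + sqrt(68 + 12))*(1*(4 - 3*(-1))) = (-4 + sqrt(80))*(1*(4 + 3)) = (-4 + 4*sqrt(5))*(1*7) = (-4 + 4*sqrt(5))*7 = -28 + 28*sqrt(5)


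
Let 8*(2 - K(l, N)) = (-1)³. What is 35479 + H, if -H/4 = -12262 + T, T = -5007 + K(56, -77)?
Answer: 209093/2 ≈ 1.0455e+5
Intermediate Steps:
K(l, N) = 17/8 (K(l, N) = 2 - ⅛*(-1)³ = 2 - ⅛*(-1) = 2 + ⅛ = 17/8)
T = -40039/8 (T = -5007 + 17/8 = -40039/8 ≈ -5004.9)
H = 138135/2 (H = -4*(-12262 - 40039/8) = -4*(-138135/8) = 138135/2 ≈ 69068.)
35479 + H = 35479 + 138135/2 = 209093/2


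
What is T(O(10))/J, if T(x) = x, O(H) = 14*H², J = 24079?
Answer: 1400/24079 ≈ 0.058142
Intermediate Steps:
T(O(10))/J = (14*10²)/24079 = (14*100)*(1/24079) = 1400*(1/24079) = 1400/24079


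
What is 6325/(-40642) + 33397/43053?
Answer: 1085010649/1749760026 ≈ 0.62009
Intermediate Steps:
6325/(-40642) + 33397/43053 = 6325*(-1/40642) + 33397*(1/43053) = -6325/40642 + 33397/43053 = 1085010649/1749760026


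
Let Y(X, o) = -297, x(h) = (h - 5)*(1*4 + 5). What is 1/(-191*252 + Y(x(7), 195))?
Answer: -1/48429 ≈ -2.0649e-5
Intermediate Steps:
x(h) = -45 + 9*h (x(h) = (-5 + h)*(4 + 5) = (-5 + h)*9 = -45 + 9*h)
1/(-191*252 + Y(x(7), 195)) = 1/(-191*252 - 297) = 1/(-48132 - 297) = 1/(-48429) = -1/48429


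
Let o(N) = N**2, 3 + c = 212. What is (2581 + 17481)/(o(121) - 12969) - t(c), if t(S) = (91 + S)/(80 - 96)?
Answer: 12853/418 ≈ 30.749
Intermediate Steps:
c = 209 (c = -3 + 212 = 209)
t(S) = -91/16 - S/16 (t(S) = (91 + S)/(-16) = (91 + S)*(-1/16) = -91/16 - S/16)
(2581 + 17481)/(o(121) - 12969) - t(c) = (2581 + 17481)/(121**2 - 12969) - (-91/16 - 1/16*209) = 20062/(14641 - 12969) - (-91/16 - 209/16) = 20062/1672 - 1*(-75/4) = 20062*(1/1672) + 75/4 = 10031/836 + 75/4 = 12853/418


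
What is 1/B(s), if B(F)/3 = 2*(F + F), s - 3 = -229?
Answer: -1/2712 ≈ -0.00036873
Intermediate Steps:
s = -226 (s = 3 - 229 = -226)
B(F) = 12*F (B(F) = 3*(2*(F + F)) = 3*(2*(2*F)) = 3*(4*F) = 12*F)
1/B(s) = 1/(12*(-226)) = 1/(-2712) = -1/2712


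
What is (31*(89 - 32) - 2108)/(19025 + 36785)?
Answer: -341/55810 ≈ -0.0061100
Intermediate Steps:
(31*(89 - 32) - 2108)/(19025 + 36785) = (31*57 - 2108)/55810 = (1767 - 2108)*(1/55810) = -341*1/55810 = -341/55810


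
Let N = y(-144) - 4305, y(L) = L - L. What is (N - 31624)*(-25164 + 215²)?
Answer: -756700669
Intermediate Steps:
y(L) = 0
N = -4305 (N = 0 - 4305 = -4305)
(N - 31624)*(-25164 + 215²) = (-4305 - 31624)*(-25164 + 215²) = -35929*(-25164 + 46225) = -35929*21061 = -756700669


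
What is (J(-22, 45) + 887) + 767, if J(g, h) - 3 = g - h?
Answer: 1590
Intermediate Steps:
J(g, h) = 3 + g - h (J(g, h) = 3 + (g - h) = 3 + g - h)
(J(-22, 45) + 887) + 767 = ((3 - 22 - 1*45) + 887) + 767 = ((3 - 22 - 45) + 887) + 767 = (-64 + 887) + 767 = 823 + 767 = 1590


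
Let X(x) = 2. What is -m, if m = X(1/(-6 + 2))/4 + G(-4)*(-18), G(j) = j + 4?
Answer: -½ ≈ -0.50000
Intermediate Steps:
G(j) = 4 + j
m = ½ (m = 2/4 + (4 - 4)*(-18) = 2*(¼) + 0*(-18) = ½ + 0 = ½ ≈ 0.50000)
-m = -1*½ = -½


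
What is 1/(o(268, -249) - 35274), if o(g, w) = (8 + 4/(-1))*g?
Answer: -1/34202 ≈ -2.9238e-5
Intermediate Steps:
o(g, w) = 4*g (o(g, w) = (8 + 4*(-1))*g = (8 - 4)*g = 4*g)
1/(o(268, -249) - 35274) = 1/(4*268 - 35274) = 1/(1072 - 35274) = 1/(-34202) = -1/34202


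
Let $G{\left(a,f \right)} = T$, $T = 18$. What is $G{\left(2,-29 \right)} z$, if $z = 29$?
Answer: $522$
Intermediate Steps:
$G{\left(a,f \right)} = 18$
$G{\left(2,-29 \right)} z = 18 \cdot 29 = 522$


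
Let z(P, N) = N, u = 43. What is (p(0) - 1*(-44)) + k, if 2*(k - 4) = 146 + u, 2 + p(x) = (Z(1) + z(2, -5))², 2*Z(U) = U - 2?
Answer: 683/4 ≈ 170.75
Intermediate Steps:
Z(U) = -1 + U/2 (Z(U) = (U - 2)/2 = (-2 + U)/2 = -1 + U/2)
p(x) = 113/4 (p(x) = -2 + ((-1 + (½)*1) - 5)² = -2 + ((-1 + ½) - 5)² = -2 + (-½ - 5)² = -2 + (-11/2)² = -2 + 121/4 = 113/4)
k = 197/2 (k = 4 + (146 + 43)/2 = 4 + (½)*189 = 4 + 189/2 = 197/2 ≈ 98.500)
(p(0) - 1*(-44)) + k = (113/4 - 1*(-44)) + 197/2 = (113/4 + 44) + 197/2 = 289/4 + 197/2 = 683/4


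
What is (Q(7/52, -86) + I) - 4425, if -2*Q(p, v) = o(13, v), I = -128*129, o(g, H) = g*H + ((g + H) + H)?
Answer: -40597/2 ≈ -20299.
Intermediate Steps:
o(g, H) = g + 2*H + H*g (o(g, H) = H*g + ((H + g) + H) = H*g + (g + 2*H) = g + 2*H + H*g)
I = -16512
Q(p, v) = -13/2 - 15*v/2 (Q(p, v) = -(13 + 2*v + v*13)/2 = -(13 + 2*v + 13*v)/2 = -(13 + 15*v)/2 = -13/2 - 15*v/2)
(Q(7/52, -86) + I) - 4425 = ((-13/2 - 15/2*(-86)) - 16512) - 4425 = ((-13/2 + 645) - 16512) - 4425 = (1277/2 - 16512) - 4425 = -31747/2 - 4425 = -40597/2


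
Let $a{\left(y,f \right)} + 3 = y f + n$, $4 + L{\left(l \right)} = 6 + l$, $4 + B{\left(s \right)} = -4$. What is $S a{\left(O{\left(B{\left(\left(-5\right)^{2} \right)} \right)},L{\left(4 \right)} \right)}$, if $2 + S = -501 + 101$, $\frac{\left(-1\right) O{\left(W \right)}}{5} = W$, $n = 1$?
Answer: $-95676$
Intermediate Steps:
$B{\left(s \right)} = -8$ ($B{\left(s \right)} = -4 - 4 = -8$)
$O{\left(W \right)} = - 5 W$
$L{\left(l \right)} = 2 + l$ ($L{\left(l \right)} = -4 + \left(6 + l\right) = 2 + l$)
$a{\left(y,f \right)} = -2 + f y$ ($a{\left(y,f \right)} = -3 + \left(y f + 1\right) = -3 + \left(f y + 1\right) = -3 + \left(1 + f y\right) = -2 + f y$)
$S = -402$ ($S = -2 + \left(-501 + 101\right) = -2 - 400 = -402$)
$S a{\left(O{\left(B{\left(\left(-5\right)^{2} \right)} \right)},L{\left(4 \right)} \right)} = - 402 \left(-2 + \left(2 + 4\right) \left(\left(-5\right) \left(-8\right)\right)\right) = - 402 \left(-2 + 6 \cdot 40\right) = - 402 \left(-2 + 240\right) = \left(-402\right) 238 = -95676$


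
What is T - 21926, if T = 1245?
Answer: -20681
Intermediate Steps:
T - 21926 = 1245 - 21926 = -20681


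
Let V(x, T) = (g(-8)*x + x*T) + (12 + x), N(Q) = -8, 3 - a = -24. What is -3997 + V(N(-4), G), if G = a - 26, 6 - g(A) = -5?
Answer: -4089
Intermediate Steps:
a = 27 (a = 3 - 1*(-24) = 3 + 24 = 27)
g(A) = 11 (g(A) = 6 - 1*(-5) = 6 + 5 = 11)
G = 1 (G = 27 - 26 = 1)
V(x, T) = 12 + 12*x + T*x (V(x, T) = (11*x + x*T) + (12 + x) = (11*x + T*x) + (12 + x) = 12 + 12*x + T*x)
-3997 + V(N(-4), G) = -3997 + (12 + 12*(-8) + 1*(-8)) = -3997 + (12 - 96 - 8) = -3997 - 92 = -4089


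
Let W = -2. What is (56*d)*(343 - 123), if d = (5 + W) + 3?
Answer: 73920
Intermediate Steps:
d = 6 (d = (5 - 2) + 3 = 3 + 3 = 6)
(56*d)*(343 - 123) = (56*6)*(343 - 123) = 336*220 = 73920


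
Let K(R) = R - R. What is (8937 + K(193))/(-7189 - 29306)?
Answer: -993/4055 ≈ -0.24488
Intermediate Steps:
K(R) = 0
(8937 + K(193))/(-7189 - 29306) = (8937 + 0)/(-7189 - 29306) = 8937/(-36495) = 8937*(-1/36495) = -993/4055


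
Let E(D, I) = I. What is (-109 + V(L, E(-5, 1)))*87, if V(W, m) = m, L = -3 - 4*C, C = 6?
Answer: -9396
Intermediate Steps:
L = -27 (L = -3 - 4*6 = -3 - 24 = -27)
(-109 + V(L, E(-5, 1)))*87 = (-109 + 1)*87 = -108*87 = -9396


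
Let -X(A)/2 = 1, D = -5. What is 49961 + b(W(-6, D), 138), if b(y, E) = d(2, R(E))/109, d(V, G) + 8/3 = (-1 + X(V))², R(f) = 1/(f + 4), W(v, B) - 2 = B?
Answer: 16337266/327 ≈ 49961.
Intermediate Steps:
X(A) = -2 (X(A) = -2*1 = -2)
W(v, B) = 2 + B
R(f) = 1/(4 + f)
d(V, G) = 19/3 (d(V, G) = -8/3 + (-1 - 2)² = -8/3 + (-3)² = -8/3 + 9 = 19/3)
b(y, E) = 19/327 (b(y, E) = (19/3)/109 = (19/3)*(1/109) = 19/327)
49961 + b(W(-6, D), 138) = 49961 + 19/327 = 16337266/327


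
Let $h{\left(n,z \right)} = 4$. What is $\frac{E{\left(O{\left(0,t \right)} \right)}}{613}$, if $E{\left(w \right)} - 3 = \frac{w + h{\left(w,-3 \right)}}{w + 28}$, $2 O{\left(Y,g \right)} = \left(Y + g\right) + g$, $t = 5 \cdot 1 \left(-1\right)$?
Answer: $\frac{68}{14099} \approx 0.004823$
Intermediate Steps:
$t = -5$ ($t = 5 \left(-1\right) = -5$)
$O{\left(Y,g \right)} = g + \frac{Y}{2}$ ($O{\left(Y,g \right)} = \frac{\left(Y + g\right) + g}{2} = \frac{Y + 2 g}{2} = g + \frac{Y}{2}$)
$E{\left(w \right)} = 3 + \frac{4 + w}{28 + w}$ ($E{\left(w \right)} = 3 + \frac{w + 4}{w + 28} = 3 + \frac{4 + w}{28 + w}$)
$\frac{E{\left(O{\left(0,t \right)} \right)}}{613} = \frac{4 \frac{1}{28 + \left(-5 + \frac{1}{2} \cdot 0\right)} \left(22 + \left(-5 + \frac{1}{2} \cdot 0\right)\right)}{613} = \frac{4 \left(22 + \left(-5 + 0\right)\right)}{28 + \left(-5 + 0\right)} \frac{1}{613} = \frac{4 \left(22 - 5\right)}{28 - 5} \cdot \frac{1}{613} = 4 \cdot \frac{1}{23} \cdot 17 \cdot \frac{1}{613} = \frac{68}{23} \cdot \frac{1}{613} = \frac{68}{14099}$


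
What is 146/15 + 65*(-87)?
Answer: -84679/15 ≈ -5645.3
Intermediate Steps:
146/15 + 65*(-87) = 146*(1/15) - 5655 = 146/15 - 5655 = -84679/15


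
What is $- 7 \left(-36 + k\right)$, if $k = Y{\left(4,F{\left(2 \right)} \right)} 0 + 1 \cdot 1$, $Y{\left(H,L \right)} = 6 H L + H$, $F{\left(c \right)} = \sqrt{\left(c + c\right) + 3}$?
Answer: $245$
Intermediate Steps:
$F{\left(c \right)} = \sqrt{3 + 2 c}$ ($F{\left(c \right)} = \sqrt{2 c + 3} = \sqrt{3 + 2 c}$)
$Y{\left(H,L \right)} = H + 6 H L$ ($Y{\left(H,L \right)} = 6 H L + H = H + 6 H L$)
$k = 1$ ($k = 4 \left(1 + 6 \sqrt{3 + 2 \cdot 2}\right) 0 + 1 \cdot 1 = 4 \left(1 + 6 \sqrt{3 + 4}\right) 0 + 1 = 4 \left(1 + 6 \sqrt{7}\right) 0 + 1 = \left(4 + 24 \sqrt{7}\right) 0 + 1 = 0 + 1 = 1$)
$- 7 \left(-36 + k\right) = - 7 \left(-36 + 1\right) = \left(-7\right) \left(-35\right) = 245$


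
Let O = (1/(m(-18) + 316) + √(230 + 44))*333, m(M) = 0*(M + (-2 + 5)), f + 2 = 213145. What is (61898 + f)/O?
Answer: -86912956/9111060819 + 27464494096*√274/9111060819 ≈ 49.888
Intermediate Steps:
f = 213143 (f = -2 + 213145 = 213143)
m(M) = 0 (m(M) = 0*(M + 3) = 0*(3 + M) = 0)
O = 333/316 + 333*√274 (O = (1/(0 + 316) + √(230 + 44))*333 = (1/316 + √274)*333 = 333/316 + 333*√274 ≈ 5513.2)
(61898 + f)/O = (61898 + 213143)/(333/316 + 333*√274) = 275041/(333/316 + 333*√274)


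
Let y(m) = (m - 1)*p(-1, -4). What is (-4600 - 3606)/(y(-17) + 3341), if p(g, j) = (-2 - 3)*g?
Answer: -8206/3251 ≈ -2.5241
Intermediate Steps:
p(g, j) = -5*g
y(m) = -5 + 5*m (y(m) = (m - 1)*(-5*(-1)) = (-1 + m)*5 = -5 + 5*m)
(-4600 - 3606)/(y(-17) + 3341) = (-4600 - 3606)/((-5 + 5*(-17)) + 3341) = -8206/((-5 - 85) + 3341) = -8206/(-90 + 3341) = -8206/3251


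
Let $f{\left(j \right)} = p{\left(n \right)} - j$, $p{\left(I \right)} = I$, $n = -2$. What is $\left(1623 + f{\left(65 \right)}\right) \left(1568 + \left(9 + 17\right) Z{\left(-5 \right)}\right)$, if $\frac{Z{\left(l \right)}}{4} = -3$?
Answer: $1954336$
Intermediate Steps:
$Z{\left(l \right)} = -12$ ($Z{\left(l \right)} = 4 \left(-3\right) = -12$)
$f{\left(j \right)} = -2 - j$
$\left(1623 + f{\left(65 \right)}\right) \left(1568 + \left(9 + 17\right) Z{\left(-5 \right)}\right) = \left(1623 - 67\right) \left(1568 + \left(9 + 17\right) \left(-12\right)\right) = \left(1623 - 67\right) \left(1568 + 26 \left(-12\right)\right) = \left(1623 - 67\right) \left(1568 - 312\right) = 1556 \cdot 1256 = 1954336$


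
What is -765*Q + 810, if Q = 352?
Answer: -268470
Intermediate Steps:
-765*Q + 810 = -765*352 + 810 = -269280 + 810 = -268470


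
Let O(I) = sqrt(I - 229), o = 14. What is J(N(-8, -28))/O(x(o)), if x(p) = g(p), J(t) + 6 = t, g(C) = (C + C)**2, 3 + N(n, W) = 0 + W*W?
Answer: 155*sqrt(555)/111 ≈ 32.897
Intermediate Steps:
N(n, W) = -3 + W**2 (N(n, W) = -3 + (0 + W*W) = -3 + (0 + W**2) = -3 + W**2)
g(C) = 4*C**2 (g(C) = (2*C)**2 = 4*C**2)
J(t) = -6 + t
x(p) = 4*p**2
O(I) = sqrt(-229 + I)
J(N(-8, -28))/O(x(o)) = (-6 + (-3 + (-28)**2))/(sqrt(-229 + 4*14**2)) = (-6 + (-3 + 784))/(sqrt(-229 + 4*196)) = (-6 + 781)/(sqrt(-229 + 784)) = 775/(sqrt(555)) = 775*(sqrt(555)/555) = 155*sqrt(555)/111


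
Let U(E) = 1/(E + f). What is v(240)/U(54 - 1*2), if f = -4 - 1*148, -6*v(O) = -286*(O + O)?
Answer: -2288000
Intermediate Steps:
v(O) = 286*O/3 (v(O) = -(-143)*(O + O)/3 = -(-143)*2*O/3 = -(-286)*O/3 = 286*O/3)
f = -152 (f = -4 - 148 = -152)
U(E) = 1/(-152 + E) (U(E) = 1/(E - 152) = 1/(-152 + E))
v(240)/U(54 - 1*2) = ((286/3)*240)/(1/(-152 + (54 - 1*2))) = 22880/(1/(-152 + (54 - 2))) = 22880/(1/(-152 + 52)) = 22880/(1/(-100)) = 22880/(-1/100) = 22880*(-100) = -2288000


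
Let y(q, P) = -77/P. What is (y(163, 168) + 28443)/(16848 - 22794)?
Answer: -682621/142704 ≈ -4.7835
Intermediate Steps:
(y(163, 168) + 28443)/(16848 - 22794) = (-77/168 + 28443)/(16848 - 22794) = (-77*1/168 + 28443)/(-5946) = (-11/24 + 28443)*(-1/5946) = (682621/24)*(-1/5946) = -682621/142704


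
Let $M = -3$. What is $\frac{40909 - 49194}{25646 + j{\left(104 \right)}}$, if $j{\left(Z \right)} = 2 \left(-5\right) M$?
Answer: $- \frac{8285}{25676} \approx -0.32267$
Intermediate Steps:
$j{\left(Z \right)} = 30$ ($j{\left(Z \right)} = 2 \left(-5\right) \left(-3\right) = \left(-10\right) \left(-3\right) = 30$)
$\frac{40909 - 49194}{25646 + j{\left(104 \right)}} = \frac{40909 - 49194}{25646 + 30} = - \frac{8285}{25676}$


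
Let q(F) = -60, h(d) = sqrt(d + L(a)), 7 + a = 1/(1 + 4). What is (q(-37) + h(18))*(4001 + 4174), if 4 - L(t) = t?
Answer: -490500 + 19620*sqrt(5) ≈ -4.4663e+5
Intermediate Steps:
a = -34/5 (a = -7 + 1/(1 + 4) = -7 + 1/5 = -34/5 ≈ -6.8000)
L(t) = 4 - t
h(d) = sqrt(54/5 + d) (h(d) = sqrt(d + (4 - 1*(-34/5))) = sqrt(d + (4 + 34/5)) = sqrt(d + 54/5) = sqrt(54/5 + d))
(q(-37) + h(18))*(4001 + 4174) = (-60 + sqrt(270 + 25*18)/5)*(4001 + 4174) = (-60 + sqrt(270 + 450)/5)*8175 = (-60 + sqrt(720)/5)*8175 = (-60 + (12*sqrt(5))/5)*8175 = (-60 + 12*sqrt(5)/5)*8175 = -490500 + 19620*sqrt(5)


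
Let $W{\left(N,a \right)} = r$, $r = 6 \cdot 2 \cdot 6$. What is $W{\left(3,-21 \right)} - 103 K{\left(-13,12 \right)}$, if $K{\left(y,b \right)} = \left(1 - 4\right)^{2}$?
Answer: $-855$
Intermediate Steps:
$r = 72$ ($r = 6 \cdot 12 = 72$)
$K{\left(y,b \right)} = 9$ ($K{\left(y,b \right)} = \left(-3\right)^{2} = 9$)
$W{\left(N,a \right)} = 72$
$W{\left(3,-21 \right)} - 103 K{\left(-13,12 \right)} = 72 - 927 = -855$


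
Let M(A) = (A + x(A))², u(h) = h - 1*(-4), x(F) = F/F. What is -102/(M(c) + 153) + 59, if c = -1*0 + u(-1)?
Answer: 9869/169 ≈ 58.396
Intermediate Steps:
x(F) = 1
u(h) = 4 + h (u(h) = h + 4 = 4 + h)
c = 3 (c = -1*0 + (4 - 1) = 0 + 3 = 3)
M(A) = (1 + A)² (M(A) = (A + 1)² = (1 + A)²)
-102/(M(c) + 153) + 59 = -102/((1 + 3)² + 153) + 59 = -102/(4² + 153) + 59 = -102/(16 + 153) + 59 = -102/169 + 59 = 9869/169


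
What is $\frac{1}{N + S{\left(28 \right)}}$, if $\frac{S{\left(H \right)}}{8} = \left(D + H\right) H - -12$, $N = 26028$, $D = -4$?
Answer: $\frac{1}{31500} \approx 3.1746 \cdot 10^{-5}$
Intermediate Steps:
$S{\left(H \right)} = 96 + 8 H \left(-4 + H\right)$ ($S{\left(H \right)} = 8 \left(\left(-4 + H\right) H - -12\right) = 8 \left(H \left(-4 + H\right) + 12\right) = 8 \left(12 + H \left(-4 + H\right)\right) = 96 + 8 H \left(-4 + H\right)$)
$\frac{1}{N + S{\left(28 \right)}} = \frac{1}{26028 + \left(96 - 896 + 8 \cdot 28^{2}\right)} = \frac{1}{26028 + \left(96 - 896 + 8 \cdot 784\right)} = \frac{1}{26028 + \left(96 - 896 + 6272\right)} = \frac{1}{26028 + 5472} = \frac{1}{31500}$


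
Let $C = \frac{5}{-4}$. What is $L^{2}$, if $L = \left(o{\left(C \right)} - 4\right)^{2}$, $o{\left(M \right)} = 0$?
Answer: $256$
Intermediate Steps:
$C = - \frac{5}{4}$ ($C = 5 \left(- \frac{1}{4}\right) = - \frac{5}{4} \approx -1.25$)
$L = 16$ ($L = \left(0 - 4\right)^{2} = \left(-4\right)^{2} = 16$)
$L^{2} = 16^{2} = 256$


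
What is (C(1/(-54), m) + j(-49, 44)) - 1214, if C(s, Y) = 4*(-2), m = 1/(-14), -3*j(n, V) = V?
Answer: -3710/3 ≈ -1236.7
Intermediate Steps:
j(n, V) = -V/3
m = -1/14 ≈ -0.071429
C(s, Y) = -8
(C(1/(-54), m) + j(-49, 44)) - 1214 = (-8 - ⅓*44) - 1214 = (-8 - 44/3) - 1214 = -68/3 - 1214 = -3710/3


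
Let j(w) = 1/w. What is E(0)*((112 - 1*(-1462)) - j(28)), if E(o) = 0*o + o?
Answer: 0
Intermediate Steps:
E(o) = o (E(o) = 0 + o = o)
E(0)*((112 - 1*(-1462)) - j(28)) = 0*((112 - 1*(-1462)) - 1/28) = 0*((112 + 1462) - 1*1/28) = 0*(1574 - 1/28) = 0*(44071/28) = 0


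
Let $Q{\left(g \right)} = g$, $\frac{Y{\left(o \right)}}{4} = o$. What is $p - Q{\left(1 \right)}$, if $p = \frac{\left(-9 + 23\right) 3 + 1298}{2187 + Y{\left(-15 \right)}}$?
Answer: $- \frac{787}{2127} \approx -0.37$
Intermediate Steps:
$Y{\left(o \right)} = 4 o$
$p = \frac{1340}{2127}$ ($p = \frac{\left(-9 + 23\right) 3 + 1298}{2187 + 4 \left(-15\right)} = \frac{14 \cdot 3 + 1298}{2187 - 60} = \frac{42 + 1298}{2127} = 1340 \cdot \frac{1}{2127} = \frac{1340}{2127} \approx 0.63$)
$p - Q{\left(1 \right)} = \frac{1340}{2127} - 1 = - \frac{787}{2127}$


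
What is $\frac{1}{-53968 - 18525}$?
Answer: $- \frac{1}{72493} \approx -1.3794 \cdot 10^{-5}$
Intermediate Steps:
$\frac{1}{-53968 - 18525} = \frac{1}{-72493} = - \frac{1}{72493}$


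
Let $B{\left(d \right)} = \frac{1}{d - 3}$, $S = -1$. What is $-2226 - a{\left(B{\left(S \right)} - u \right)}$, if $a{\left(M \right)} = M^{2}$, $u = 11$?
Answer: $- \frac{37641}{16} \approx -2352.6$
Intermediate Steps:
$B{\left(d \right)} = \frac{1}{-3 + d}$
$-2226 - a{\left(B{\left(S \right)} - u \right)} = -2226 - \left(\frac{1}{-3 - 1} - 11\right)^{2} = -2226 - \left(\frac{1}{-4} - 11\right)^{2} = -2226 - \left(- \frac{1}{4} - 11\right)^{2} = -2226 - \left(- \frac{45}{4}\right)^{2} = -2226 - \frac{2025}{16} = - \frac{37641}{16}$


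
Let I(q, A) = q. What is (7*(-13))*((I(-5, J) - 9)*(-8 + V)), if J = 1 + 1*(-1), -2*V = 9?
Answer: -15925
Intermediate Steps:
V = -9/2 (V = -½*9 = -9/2 ≈ -4.5000)
J = 0 (J = 1 - 1 = 0)
(7*(-13))*((I(-5, J) - 9)*(-8 + V)) = (7*(-13))*((-5 - 9)*(-8 - 9/2)) = -(-1274)*(-25)/2 = -91*175 = -15925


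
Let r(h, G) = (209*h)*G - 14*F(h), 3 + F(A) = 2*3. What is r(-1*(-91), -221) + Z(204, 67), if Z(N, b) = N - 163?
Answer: -4203200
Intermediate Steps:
Z(N, b) = -163 + N
F(A) = 3 (F(A) = -3 + 2*3 = -3 + 6 = 3)
r(h, G) = -42 + 209*G*h (r(h, G) = (209*h)*G - 14*3 = 209*G*h - 42 = -42 + 209*G*h)
r(-1*(-91), -221) + Z(204, 67) = (-42 + 209*(-221)*(-1*(-91))) + (-163 + 204) = (-42 + 209*(-221)*91) + 41 = (-42 - 4203199) + 41 = -4203241 + 41 = -4203200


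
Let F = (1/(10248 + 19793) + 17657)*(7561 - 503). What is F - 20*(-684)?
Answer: 3744213695284/30041 ≈ 1.2464e+8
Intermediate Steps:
F = 3743802734404/30041 (F = (1/30041 + 17657)*7058 = (530433938/30041)*7058 = 3743802734404/30041 ≈ 1.2462e+8)
F - 20*(-684) = 3743802734404/30041 - 20*(-684) = 3743802734404/30041 - 1*(-13680) = 3743802734404/30041 + 13680 = 3744213695284/30041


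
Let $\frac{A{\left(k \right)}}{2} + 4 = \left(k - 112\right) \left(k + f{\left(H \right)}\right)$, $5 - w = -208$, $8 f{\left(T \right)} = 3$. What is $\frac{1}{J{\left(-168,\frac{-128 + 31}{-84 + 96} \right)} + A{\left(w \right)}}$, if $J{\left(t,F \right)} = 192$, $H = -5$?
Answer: $\frac{4}{173143} \approx 2.3102 \cdot 10^{-5}$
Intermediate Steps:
$f{\left(T \right)} = \frac{3}{8}$ ($f{\left(T \right)} = \frac{1}{8} \cdot 3 = \frac{3}{8}$)
$w = 213$ ($w = 5 - -208 = 5 + 208 = 213$)
$A{\left(k \right)} = -8 + 2 \left(-112 + k\right) \left(\frac{3}{8} + k\right)$ ($A{\left(k \right)} = -8 + 2 \left(k - 112\right) \left(k + \frac{3}{8}\right) = -8 + 2 \left(-112 + k\right) \left(\frac{3}{8} + k\right)$)
$\frac{1}{J{\left(-168,\frac{-128 + 31}{-84 + 96} \right)} + A{\left(w \right)}} = \frac{1}{192 - \left(\frac{190577}{4} - 90738\right)} = \frac{1}{192 - - \frac{172375}{4}} = \frac{1}{192 + \frac{172375}{4}} = \frac{1}{\frac{173143}{4}} = \frac{4}{173143}$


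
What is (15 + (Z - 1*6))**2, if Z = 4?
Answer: 169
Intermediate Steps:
(15 + (Z - 1*6))**2 = (15 + (4 - 1*6))**2 = (15 + (4 - 6))**2 = (15 - 2)**2 = 13**2 = 169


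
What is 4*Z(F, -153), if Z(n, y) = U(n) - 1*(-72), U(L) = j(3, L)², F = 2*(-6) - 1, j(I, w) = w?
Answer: 964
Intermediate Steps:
F = -13 (F = -12 - 1 = -13)
U(L) = L²
Z(n, y) = 72 + n² (Z(n, y) = n² - 1*(-72) = n² + 72 = 72 + n²)
4*Z(F, -153) = 4*(72 + (-13)²) = 4*(72 + 169) = 4*241 = 964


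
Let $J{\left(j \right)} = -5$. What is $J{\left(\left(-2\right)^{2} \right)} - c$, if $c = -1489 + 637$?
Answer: $847$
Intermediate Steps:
$c = -852$
$J{\left(\left(-2\right)^{2} \right)} - c = -5 - -852 = -5 + 852 = 847$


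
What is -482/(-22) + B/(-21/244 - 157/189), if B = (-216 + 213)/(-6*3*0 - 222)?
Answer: 376730371/17206739 ≈ 21.894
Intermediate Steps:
B = 1/74 (B = -3/(-18*0 - 222) = -3/(0 - 222) = -3/(-222) = -3*(-1/222) = 1/74 ≈ 0.013514)
-482/(-22) + B/(-21/244 - 157/189) = -482/(-22) + 1/(74*(-21/244 - 157/189)) = -482*(-1/22) + 1/(74*(-21*1/244 - 157*1/189)) = 241/11 + 1/(74*(-21/244 - 157/189)) = 241/11 + 1/(74*(-42277/46116)) = 241/11 + (1/74)*(-46116/42277) = 241/11 - 23058/1564249 = 376730371/17206739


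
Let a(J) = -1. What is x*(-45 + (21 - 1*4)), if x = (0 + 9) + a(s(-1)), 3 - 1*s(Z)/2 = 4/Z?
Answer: -224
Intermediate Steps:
s(Z) = 6 - 8/Z
x = 8 (x = (0 + 9) - 1 = 9 - 1 = 8)
x*(-45 + (21 - 1*4)) = 8*(-45 + (21 - 1*4)) = 8*(-45 + (21 - 4)) = 8*(-45 + 17) = 8*(-28) = -224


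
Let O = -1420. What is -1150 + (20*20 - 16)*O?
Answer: -546430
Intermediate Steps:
-1150 + (20*20 - 16)*O = -1150 + (20*20 - 16)*(-1420) = -1150 + (400 - 16)*(-1420) = -1150 + 384*(-1420) = -1150 - 545280 = -546430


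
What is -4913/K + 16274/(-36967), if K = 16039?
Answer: -442637557/592913713 ≈ -0.74655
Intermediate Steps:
-4913/K + 16274/(-36967) = -4913/16039 + 16274/(-36967) = -4913*1/16039 + 16274*(-1/36967) = -4913/16039 - 16274/36967 = -442637557/592913713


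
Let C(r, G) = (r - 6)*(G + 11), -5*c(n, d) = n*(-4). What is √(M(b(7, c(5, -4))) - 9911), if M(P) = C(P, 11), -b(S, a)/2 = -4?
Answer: I*√9867 ≈ 99.333*I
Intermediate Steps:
c(n, d) = 4*n/5 (c(n, d) = -n*(-4)/5 = -(-4)*n/5 = 4*n/5)
C(r, G) = (-6 + r)*(11 + G)
b(S, a) = 8 (b(S, a) = -2*(-4) = 8)
M(P) = -132 + 22*P (M(P) = -66 - 6*11 + 11*P + 11*P = -66 - 66 + 11*P + 11*P = -132 + 22*P)
√(M(b(7, c(5, -4))) - 9911) = √((-132 + 22*8) - 9911) = √((-132 + 176) - 9911) = √(44 - 9911) = √(-9867) = I*√9867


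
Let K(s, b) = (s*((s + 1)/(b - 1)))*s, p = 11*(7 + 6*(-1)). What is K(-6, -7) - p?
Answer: 23/2 ≈ 11.500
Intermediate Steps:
p = 11 (p = 11*(7 - 6) = 11*1 = 11)
K(s, b) = s**2*(1 + s)/(-1 + b) (K(s, b) = (s*((1 + s)/(-1 + b)))*s = (s*(1 + s)/(-1 + b))*s = s**2*(1 + s)/(-1 + b))
K(-6, -7) - p = (-6)**2*(1 - 6)/(-1 - 7) - 1*11 = 36*(-5)/(-8) - 11 = 36*(-1/8)*(-5) - 11 = 45/2 - 11 = 23/2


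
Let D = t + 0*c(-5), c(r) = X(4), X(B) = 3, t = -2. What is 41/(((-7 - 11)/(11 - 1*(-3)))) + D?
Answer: -305/9 ≈ -33.889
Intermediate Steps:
c(r) = 3
D = -2 (D = -2 + 0*3 = -2 + 0 = -2)
41/(((-7 - 11)/(11 - 1*(-3)))) + D = 41/(((-7 - 11)/(11 - 1*(-3)))) - 2 = 41/((-18/(11 + 3))) - 2 = 41/((-18/14)) - 2 = 41/((-18*1/14)) - 2 = 41/(-9/7) - 2 = 41*(-7/9) - 2 = -287/9 - 2 = -305/9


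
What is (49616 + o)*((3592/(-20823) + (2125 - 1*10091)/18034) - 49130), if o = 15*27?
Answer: -461434361814262963/187760991 ≈ -2.4576e+9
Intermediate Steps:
o = 405
(49616 + o)*((3592/(-20823) + (2125 - 1*10091)/18034) - 49130) = (49616 + 405)*((3592/(-20823) + (2125 - 1*10091)/18034) - 49130) = 50021*((3592*(-1/20823) + (2125 - 10091)*(1/18034)) - 49130) = 50021*((-3592/20823 - 7966*1/18034) - 49130) = 50021*((-3592/20823 - 3983/9017) - 49130) = 50021*(-115327073/187760991 - 49130) = 50021*(-9224812814903/187760991) = -461434361814262963/187760991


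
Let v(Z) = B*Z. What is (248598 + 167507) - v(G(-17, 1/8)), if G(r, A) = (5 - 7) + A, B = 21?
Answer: 3329155/8 ≈ 4.1614e+5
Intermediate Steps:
G(r, A) = -2 + A
v(Z) = 21*Z
(248598 + 167507) - v(G(-17, 1/8)) = (248598 + 167507) - 21*(-2 + 1/8) = 416105 - 21*(-2 + ⅛) = 416105 - 21*(-15)/8 = 416105 - 1*(-315/8) = 416105 + 315/8 = 3329155/8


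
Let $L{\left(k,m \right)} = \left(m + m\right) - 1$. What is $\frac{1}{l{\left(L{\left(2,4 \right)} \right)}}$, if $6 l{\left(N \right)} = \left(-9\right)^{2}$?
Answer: $\frac{2}{27} \approx 0.074074$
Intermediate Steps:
$L{\left(k,m \right)} = -1 + 2 m$ ($L{\left(k,m \right)} = 2 m - 1 = -1 + 2 m$)
$l{\left(N \right)} = \frac{27}{2}$ ($l{\left(N \right)} = \frac{\left(-9\right)^{2}}{6} = \frac{1}{6} \cdot 81 = \frac{27}{2}$)
$\frac{1}{l{\left(L{\left(2,4 \right)} \right)}} = \frac{1}{\frac{27}{2}} = \frac{2}{27}$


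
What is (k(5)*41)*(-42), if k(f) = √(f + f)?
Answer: -1722*√10 ≈ -5445.4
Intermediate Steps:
k(f) = √2*√f (k(f) = √(2*f) = √2*√f)
(k(5)*41)*(-42) = ((√2*√5)*41)*(-42) = (√10*41)*(-42) = (41*√10)*(-42) = -1722*√10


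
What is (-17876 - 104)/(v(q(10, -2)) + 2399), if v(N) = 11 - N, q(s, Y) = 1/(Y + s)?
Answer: -143840/19279 ≈ -7.4610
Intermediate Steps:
(-17876 - 104)/(v(q(10, -2)) + 2399) = (-17876 - 104)/((11 - 1/(-2 + 10)) + 2399) = -17980/((11 - 1/8) + 2399) = -17980/((11 - 1*⅛) + 2399) = -17980/((11 - ⅛) + 2399) = -17980/(87/8 + 2399) = -17980/19279/8 = -17980*8/19279 = -143840/19279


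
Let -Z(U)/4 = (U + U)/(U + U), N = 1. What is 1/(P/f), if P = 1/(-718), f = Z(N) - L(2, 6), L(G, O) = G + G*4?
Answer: 10052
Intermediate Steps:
Z(U) = -4 (Z(U) = -4*(U + U)/(U + U) = -4*2*U/(2*U) = -4*2*U*1/(2*U) = -4*1 = -4)
L(G, O) = 5*G (L(G, O) = G + 4*G = 5*G)
f = -14 (f = -4 - 5*2 = -4 - 1*10 = -4 - 10 = -14)
P = -1/718 ≈ -0.0013928
1/(P/f) = 1/(-1/718/(-14)) = 1/(-1/718*(-1/14)) = 1/(1/10052) = 10052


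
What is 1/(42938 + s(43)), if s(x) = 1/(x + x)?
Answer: 86/3692669 ≈ 2.3289e-5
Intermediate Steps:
s(x) = 1/(2*x)
1/(42938 + s(43)) = 1/(42938 + (½)/43) = 1/(42938 + (½)*(1/43)) = 1/(42938 + 1/86) = 1/(3692669/86) = 86/3692669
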